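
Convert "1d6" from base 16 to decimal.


Input: "1d6" in base 16
Positional expansion:
  Digit '1' (value 1) x 16^2 = 256
  Digit 'd' (value 13) x 16^1 = 208
  Digit '6' (value 6) x 16^0 = 6
Sum = 470

470


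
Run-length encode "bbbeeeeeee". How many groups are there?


Input: bbbeeeeeee
Scanning for consecutive runs:
  Group 1: 'b' x 3 (positions 0-2)
  Group 2: 'e' x 7 (positions 3-9)
Total groups: 2

2


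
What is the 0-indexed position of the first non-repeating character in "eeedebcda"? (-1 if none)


Input: eeedebcda
Character frequencies:
  'a': 1
  'b': 1
  'c': 1
  'd': 2
  'e': 4
Scanning left to right for freq == 1:
  Position 0 ('e'): freq=4, skip
  Position 1 ('e'): freq=4, skip
  Position 2 ('e'): freq=4, skip
  Position 3 ('d'): freq=2, skip
  Position 4 ('e'): freq=4, skip
  Position 5 ('b'): unique! => answer = 5

5


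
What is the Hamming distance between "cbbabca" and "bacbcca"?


Comparing "cbbabca" and "bacbcca" position by position:
  Position 0: 'c' vs 'b' => differ
  Position 1: 'b' vs 'a' => differ
  Position 2: 'b' vs 'c' => differ
  Position 3: 'a' vs 'b' => differ
  Position 4: 'b' vs 'c' => differ
  Position 5: 'c' vs 'c' => same
  Position 6: 'a' vs 'a' => same
Total differences (Hamming distance): 5

5


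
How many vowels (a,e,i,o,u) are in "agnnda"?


Input: agnnda
Checking each character:
  'a' at position 0: vowel (running total: 1)
  'g' at position 1: consonant
  'n' at position 2: consonant
  'n' at position 3: consonant
  'd' at position 4: consonant
  'a' at position 5: vowel (running total: 2)
Total vowels: 2

2


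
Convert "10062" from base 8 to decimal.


Input: "10062" in base 8
Positional expansion:
  Digit '1' (value 1) x 8^4 = 4096
  Digit '0' (value 0) x 8^3 = 0
  Digit '0' (value 0) x 8^2 = 0
  Digit '6' (value 6) x 8^1 = 48
  Digit '2' (value 2) x 8^0 = 2
Sum = 4146

4146


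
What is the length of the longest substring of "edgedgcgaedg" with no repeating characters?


Input: "edgedgcgaedg"
Sliding window (track last position of each char):
  Position 0 ('e'): window [0,0] length 1 -- new best
  Position 1 ('d'): window [0,1] length 2 -- new best
  Position 2 ('g'): window [0,2] length 3 -- new best
  Position 3 ('e'): repeat (last at 0), move window start to 1
  Position 3 ('e'): window [1,3] length 3
  Position 4 ('d'): repeat (last at 1), move window start to 2
  Position 4 ('d'): window [2,4] length 3
  Position 5 ('g'): repeat (last at 2), move window start to 3
  Position 5 ('g'): window [3,5] length 3
  Position 6 ('c'): window [3,6] length 4 -- new best
  Position 7 ('g'): repeat (last at 5), move window start to 6
  Position 7 ('g'): window [6,7] length 2
  Position 8 ('a'): window [6,8] length 3
  Position 9 ('e'): window [6,9] length 4
  Position 10 ('d'): window [6,10] length 5 -- new best
  Position 11 ('g'): repeat (last at 7), move window start to 8
  Position 11 ('g'): window [8,11] length 4
Longest substring with no repeats: "cgaed" with length 5

5


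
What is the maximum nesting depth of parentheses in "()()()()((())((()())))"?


Input: "()()()()((())((()())))"
Tracking depth:
  Position 0 '(': depth becomes 1
  Position 1 ')': depth becomes 0
  Position 2 '(': depth becomes 1
  Position 3 ')': depth becomes 0
  Position 4 '(': depth becomes 1
  Position 5 ')': depth becomes 0
  Position 6 '(': depth becomes 1
  Position 7 ')': depth becomes 0
  Position 8 '(': depth becomes 1
  Position 9 '(': depth becomes 2
  Position 10 '(': depth becomes 3
  Position 11 ')': depth becomes 2
  Position 12 ')': depth becomes 1
  Position 13 '(': depth becomes 2
  Position 14 '(': depth becomes 3
  Position 15 '(': depth becomes 4
  Position 16 ')': depth becomes 3
  Position 17 '(': depth becomes 4
  Position 18 ')': depth becomes 3
  Position 19 ')': depth becomes 2
  Position 20 ')': depth becomes 1
  Position 21 ')': depth becomes 0
Maximum depth reached: 4

4


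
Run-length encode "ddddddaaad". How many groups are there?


Input: ddddddaaad
Scanning for consecutive runs:
  Group 1: 'd' x 6 (positions 0-5)
  Group 2: 'a' x 3 (positions 6-8)
  Group 3: 'd' x 1 (positions 9-9)
Total groups: 3

3


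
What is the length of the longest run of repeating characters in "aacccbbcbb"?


Input: "aacccbbcbb"
Scanning for longest run:
  Position 1 ('a'): continues run of 'a', length=2
  Position 2 ('c'): new char, reset run to 1
  Position 3 ('c'): continues run of 'c', length=2
  Position 4 ('c'): continues run of 'c', length=3
  Position 5 ('b'): new char, reset run to 1
  Position 6 ('b'): continues run of 'b', length=2
  Position 7 ('c'): new char, reset run to 1
  Position 8 ('b'): new char, reset run to 1
  Position 9 ('b'): continues run of 'b', length=2
Longest run: 'c' with length 3

3


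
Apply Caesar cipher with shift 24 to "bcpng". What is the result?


Caesar cipher: shift "bcpng" by 24
  'b' (pos 1) + 24 = pos 25 = 'z'
  'c' (pos 2) + 24 = pos 0 = 'a'
  'p' (pos 15) + 24 = pos 13 = 'n'
  'n' (pos 13) + 24 = pos 11 = 'l'
  'g' (pos 6) + 24 = pos 4 = 'e'
Result: zanle

zanle


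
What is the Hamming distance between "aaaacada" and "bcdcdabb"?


Comparing "aaaacada" and "bcdcdabb" position by position:
  Position 0: 'a' vs 'b' => differ
  Position 1: 'a' vs 'c' => differ
  Position 2: 'a' vs 'd' => differ
  Position 3: 'a' vs 'c' => differ
  Position 4: 'c' vs 'd' => differ
  Position 5: 'a' vs 'a' => same
  Position 6: 'd' vs 'b' => differ
  Position 7: 'a' vs 'b' => differ
Total differences (Hamming distance): 7

7


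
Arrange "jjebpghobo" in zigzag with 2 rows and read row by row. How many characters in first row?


Zigzag "jjebpghobo" into 2 rows:
Placing characters:
  'j' => row 0
  'j' => row 1
  'e' => row 0
  'b' => row 1
  'p' => row 0
  'g' => row 1
  'h' => row 0
  'o' => row 1
  'b' => row 0
  'o' => row 1
Rows:
  Row 0: "jephb"
  Row 1: "jbgoo"
First row length: 5

5


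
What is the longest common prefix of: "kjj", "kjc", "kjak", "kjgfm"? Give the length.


Words: kjj, kjc, kjak, kjgfm
  Position 0: all 'k' => match
  Position 1: all 'j' => match
  Position 2: ('j', 'c', 'a', 'g') => mismatch, stop
LCP = "kj" (length 2)

2


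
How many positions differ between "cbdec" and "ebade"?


Comparing "cbdec" and "ebade" position by position:
  Position 0: 'c' vs 'e' => DIFFER
  Position 1: 'b' vs 'b' => same
  Position 2: 'd' vs 'a' => DIFFER
  Position 3: 'e' vs 'd' => DIFFER
  Position 4: 'c' vs 'e' => DIFFER
Positions that differ: 4

4


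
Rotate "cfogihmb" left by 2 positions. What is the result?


Input: "cfogihmb", rotate left by 2
First 2 characters: "cf"
Remaining characters: "ogihmb"
Concatenate remaining + first: "ogihmb" + "cf" = "ogihmbcf"

ogihmbcf


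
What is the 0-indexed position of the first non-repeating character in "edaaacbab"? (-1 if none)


Input: edaaacbab
Character frequencies:
  'a': 4
  'b': 2
  'c': 1
  'd': 1
  'e': 1
Scanning left to right for freq == 1:
  Position 0 ('e'): unique! => answer = 0

0


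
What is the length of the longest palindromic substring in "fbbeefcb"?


Input: "fbbeefcb"
Checking substrings for palindromes:
  [1:3] "bb" (len 2) => palindrome
  [3:5] "ee" (len 2) => palindrome
Longest palindromic substring: "bb" with length 2

2


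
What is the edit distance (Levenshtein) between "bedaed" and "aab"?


Computing edit distance: "bedaed" -> "aab"
DP table:
           a    a    b
      0    1    2    3
  b   1    1    2    2
  e   2    2    2    3
  d   3    3    3    3
  a   4    3    3    4
  e   5    4    4    4
  d   6    5    5    5
Edit distance = dp[6][3] = 5

5


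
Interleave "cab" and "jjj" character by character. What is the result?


Interleaving "cab" and "jjj":
  Position 0: 'c' from first, 'j' from second => "cj"
  Position 1: 'a' from first, 'j' from second => "aj"
  Position 2: 'b' from first, 'j' from second => "bj"
Result: cjajbj

cjajbj


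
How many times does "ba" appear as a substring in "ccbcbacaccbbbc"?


Searching for "ba" in "ccbcbacaccbbbc"
Scanning each position:
  Position 0: "cc" => no
  Position 1: "cb" => no
  Position 2: "bc" => no
  Position 3: "cb" => no
  Position 4: "ba" => MATCH
  Position 5: "ac" => no
  Position 6: "ca" => no
  Position 7: "ac" => no
  Position 8: "cc" => no
  Position 9: "cb" => no
  Position 10: "bb" => no
  Position 11: "bb" => no
  Position 12: "bc" => no
Total occurrences: 1

1


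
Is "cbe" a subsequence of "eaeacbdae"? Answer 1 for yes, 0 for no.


Check if "cbe" is a subsequence of "eaeacbdae"
Greedy scan:
  Position 0 ('e'): no match needed
  Position 1 ('a'): no match needed
  Position 2 ('e'): no match needed
  Position 3 ('a'): no match needed
  Position 4 ('c'): matches sub[0] = 'c'
  Position 5 ('b'): matches sub[1] = 'b'
  Position 6 ('d'): no match needed
  Position 7 ('a'): no match needed
  Position 8 ('e'): matches sub[2] = 'e'
All 3 characters matched => is a subsequence

1


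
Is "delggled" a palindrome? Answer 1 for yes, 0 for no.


Input: delggled
Reversed: delggled
  Compare pos 0 ('d') with pos 7 ('d'): match
  Compare pos 1 ('e') with pos 6 ('e'): match
  Compare pos 2 ('l') with pos 5 ('l'): match
  Compare pos 3 ('g') with pos 4 ('g'): match
Result: palindrome

1


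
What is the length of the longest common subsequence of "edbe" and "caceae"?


LCS of "edbe" and "caceae"
DP table:
           c    a    c    e    a    e
      0    0    0    0    0    0    0
  e   0    0    0    0    1    1    1
  d   0    0    0    0    1    1    1
  b   0    0    0    0    1    1    1
  e   0    0    0    0    1    1    2
LCS length = dp[4][6] = 2

2


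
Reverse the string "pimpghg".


Input: pimpghg
Reading characters right to left:
  Position 6: 'g'
  Position 5: 'h'
  Position 4: 'g'
  Position 3: 'p'
  Position 2: 'm'
  Position 1: 'i'
  Position 0: 'p'
Reversed: ghgpmip

ghgpmip


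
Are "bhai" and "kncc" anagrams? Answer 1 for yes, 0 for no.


Strings: "bhai", "kncc"
Sorted first:  abhi
Sorted second: cckn
Differ at position 0: 'a' vs 'c' => not anagrams

0


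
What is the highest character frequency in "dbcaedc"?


Input: dbcaedc
Character counts:
  'a': 1
  'b': 1
  'c': 2
  'd': 2
  'e': 1
Maximum frequency: 2

2


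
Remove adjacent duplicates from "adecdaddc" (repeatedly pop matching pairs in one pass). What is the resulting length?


Input: adecdaddc
Stack-based adjacent duplicate removal:
  Read 'a': push. Stack: a
  Read 'd': push. Stack: ad
  Read 'e': push. Stack: ade
  Read 'c': push. Stack: adec
  Read 'd': push. Stack: adecd
  Read 'a': push. Stack: adecda
  Read 'd': push. Stack: adecdad
  Read 'd': matches stack top 'd' => pop. Stack: adecda
  Read 'c': push. Stack: adecdac
Final stack: "adecdac" (length 7)

7


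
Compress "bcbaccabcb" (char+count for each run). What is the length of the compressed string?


Input: bcbaccabcb
Runs:
  'b' x 1 => "b1"
  'c' x 1 => "c1"
  'b' x 1 => "b1"
  'a' x 1 => "a1"
  'c' x 2 => "c2"
  'a' x 1 => "a1"
  'b' x 1 => "b1"
  'c' x 1 => "c1"
  'b' x 1 => "b1"
Compressed: "b1c1b1a1c2a1b1c1b1"
Compressed length: 18

18


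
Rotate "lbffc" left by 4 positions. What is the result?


Input: "lbffc", rotate left by 4
First 4 characters: "lbff"
Remaining characters: "c"
Concatenate remaining + first: "c" + "lbff" = "clbff"

clbff


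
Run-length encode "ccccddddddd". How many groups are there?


Input: ccccddddddd
Scanning for consecutive runs:
  Group 1: 'c' x 4 (positions 0-3)
  Group 2: 'd' x 7 (positions 4-10)
Total groups: 2

2


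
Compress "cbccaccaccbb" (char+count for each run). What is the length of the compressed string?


Input: cbccaccaccbb
Runs:
  'c' x 1 => "c1"
  'b' x 1 => "b1"
  'c' x 2 => "c2"
  'a' x 1 => "a1"
  'c' x 2 => "c2"
  'a' x 1 => "a1"
  'c' x 2 => "c2"
  'b' x 2 => "b2"
Compressed: "c1b1c2a1c2a1c2b2"
Compressed length: 16

16


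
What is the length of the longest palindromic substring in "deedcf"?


Input: "deedcf"
Checking substrings for palindromes:
  [0:4] "deed" (len 4) => palindrome
  [1:3] "ee" (len 2) => palindrome
Longest palindromic substring: "deed" with length 4

4


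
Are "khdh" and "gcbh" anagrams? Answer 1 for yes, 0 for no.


Strings: "khdh", "gcbh"
Sorted first:  dhhk
Sorted second: bcgh
Differ at position 0: 'd' vs 'b' => not anagrams

0


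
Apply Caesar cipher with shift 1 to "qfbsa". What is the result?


Caesar cipher: shift "qfbsa" by 1
  'q' (pos 16) + 1 = pos 17 = 'r'
  'f' (pos 5) + 1 = pos 6 = 'g'
  'b' (pos 1) + 1 = pos 2 = 'c'
  's' (pos 18) + 1 = pos 19 = 't'
  'a' (pos 0) + 1 = pos 1 = 'b'
Result: rgctb

rgctb


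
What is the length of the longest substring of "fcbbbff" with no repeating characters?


Input: "fcbbbff"
Sliding window (track last position of each char):
  Position 0 ('f'): window [0,0] length 1 -- new best
  Position 1 ('c'): window [0,1] length 2 -- new best
  Position 2 ('b'): window [0,2] length 3 -- new best
  Position 3 ('b'): repeat (last at 2), move window start to 3
  Position 3 ('b'): window [3,3] length 1
  Position 4 ('b'): repeat (last at 3), move window start to 4
  Position 4 ('b'): window [4,4] length 1
  Position 5 ('f'): window [4,5] length 2
  Position 6 ('f'): repeat (last at 5), move window start to 6
  Position 6 ('f'): window [6,6] length 1
Longest substring with no repeats: "fcb" with length 3

3


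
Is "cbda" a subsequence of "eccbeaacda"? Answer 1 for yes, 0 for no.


Check if "cbda" is a subsequence of "eccbeaacda"
Greedy scan:
  Position 0 ('e'): no match needed
  Position 1 ('c'): matches sub[0] = 'c'
  Position 2 ('c'): no match needed
  Position 3 ('b'): matches sub[1] = 'b'
  Position 4 ('e'): no match needed
  Position 5 ('a'): no match needed
  Position 6 ('a'): no match needed
  Position 7 ('c'): no match needed
  Position 8 ('d'): matches sub[2] = 'd'
  Position 9 ('a'): matches sub[3] = 'a'
All 4 characters matched => is a subsequence

1


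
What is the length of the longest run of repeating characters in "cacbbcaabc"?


Input: "cacbbcaabc"
Scanning for longest run:
  Position 1 ('a'): new char, reset run to 1
  Position 2 ('c'): new char, reset run to 1
  Position 3 ('b'): new char, reset run to 1
  Position 4 ('b'): continues run of 'b', length=2
  Position 5 ('c'): new char, reset run to 1
  Position 6 ('a'): new char, reset run to 1
  Position 7 ('a'): continues run of 'a', length=2
  Position 8 ('b'): new char, reset run to 1
  Position 9 ('c'): new char, reset run to 1
Longest run: 'b' with length 2

2


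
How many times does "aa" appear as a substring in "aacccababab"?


Searching for "aa" in "aacccababab"
Scanning each position:
  Position 0: "aa" => MATCH
  Position 1: "ac" => no
  Position 2: "cc" => no
  Position 3: "cc" => no
  Position 4: "ca" => no
  Position 5: "ab" => no
  Position 6: "ba" => no
  Position 7: "ab" => no
  Position 8: "ba" => no
  Position 9: "ab" => no
Total occurrences: 1

1


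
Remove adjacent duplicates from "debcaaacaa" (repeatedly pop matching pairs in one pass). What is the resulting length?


Input: debcaaacaa
Stack-based adjacent duplicate removal:
  Read 'd': push. Stack: d
  Read 'e': push. Stack: de
  Read 'b': push. Stack: deb
  Read 'c': push. Stack: debc
  Read 'a': push. Stack: debca
  Read 'a': matches stack top 'a' => pop. Stack: debc
  Read 'a': push. Stack: debca
  Read 'c': push. Stack: debcac
  Read 'a': push. Stack: debcaca
  Read 'a': matches stack top 'a' => pop. Stack: debcac
Final stack: "debcac" (length 6)

6


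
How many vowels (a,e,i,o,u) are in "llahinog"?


Input: llahinog
Checking each character:
  'l' at position 0: consonant
  'l' at position 1: consonant
  'a' at position 2: vowel (running total: 1)
  'h' at position 3: consonant
  'i' at position 4: vowel (running total: 2)
  'n' at position 5: consonant
  'o' at position 6: vowel (running total: 3)
  'g' at position 7: consonant
Total vowels: 3

3


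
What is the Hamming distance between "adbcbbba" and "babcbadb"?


Comparing "adbcbbba" and "babcbadb" position by position:
  Position 0: 'a' vs 'b' => differ
  Position 1: 'd' vs 'a' => differ
  Position 2: 'b' vs 'b' => same
  Position 3: 'c' vs 'c' => same
  Position 4: 'b' vs 'b' => same
  Position 5: 'b' vs 'a' => differ
  Position 6: 'b' vs 'd' => differ
  Position 7: 'a' vs 'b' => differ
Total differences (Hamming distance): 5

5


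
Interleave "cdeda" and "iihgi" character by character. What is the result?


Interleaving "cdeda" and "iihgi":
  Position 0: 'c' from first, 'i' from second => "ci"
  Position 1: 'd' from first, 'i' from second => "di"
  Position 2: 'e' from first, 'h' from second => "eh"
  Position 3: 'd' from first, 'g' from second => "dg"
  Position 4: 'a' from first, 'i' from second => "ai"
Result: cidiehdgai

cidiehdgai


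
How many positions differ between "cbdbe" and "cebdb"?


Comparing "cbdbe" and "cebdb" position by position:
  Position 0: 'c' vs 'c' => same
  Position 1: 'b' vs 'e' => DIFFER
  Position 2: 'd' vs 'b' => DIFFER
  Position 3: 'b' vs 'd' => DIFFER
  Position 4: 'e' vs 'b' => DIFFER
Positions that differ: 4

4


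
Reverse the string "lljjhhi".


Input: lljjhhi
Reading characters right to left:
  Position 6: 'i'
  Position 5: 'h'
  Position 4: 'h'
  Position 3: 'j'
  Position 2: 'j'
  Position 1: 'l'
  Position 0: 'l'
Reversed: ihhjjll

ihhjjll


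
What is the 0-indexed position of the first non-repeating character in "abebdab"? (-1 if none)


Input: abebdab
Character frequencies:
  'a': 2
  'b': 3
  'd': 1
  'e': 1
Scanning left to right for freq == 1:
  Position 0 ('a'): freq=2, skip
  Position 1 ('b'): freq=3, skip
  Position 2 ('e'): unique! => answer = 2

2


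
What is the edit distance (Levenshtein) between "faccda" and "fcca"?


Computing edit distance: "faccda" -> "fcca"
DP table:
           f    c    c    a
      0    1    2    3    4
  f   1    0    1    2    3
  a   2    1    1    2    2
  c   3    2    1    1    2
  c   4    3    2    1    2
  d   5    4    3    2    2
  a   6    5    4    3    2
Edit distance = dp[6][4] = 2

2


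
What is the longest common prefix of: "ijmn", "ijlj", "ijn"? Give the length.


Words: ijmn, ijlj, ijn
  Position 0: all 'i' => match
  Position 1: all 'j' => match
  Position 2: ('m', 'l', 'n') => mismatch, stop
LCP = "ij" (length 2)

2


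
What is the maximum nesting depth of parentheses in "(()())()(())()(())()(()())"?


Input: "(()())()(())()(())()(()())"
Tracking depth:
  Position 0 '(': depth becomes 1
  Position 1 '(': depth becomes 2
  Position 2 ')': depth becomes 1
  Position 3 '(': depth becomes 2
  Position 4 ')': depth becomes 1
  Position 5 ')': depth becomes 0
  Position 6 '(': depth becomes 1
  Position 7 ')': depth becomes 0
  Position 8 '(': depth becomes 1
  Position 9 '(': depth becomes 2
  Position 10 ')': depth becomes 1
  Position 11 ')': depth becomes 0
  Position 12 '(': depth becomes 1
  Position 13 ')': depth becomes 0
  Position 14 '(': depth becomes 1
  Position 15 '(': depth becomes 2
  Position 16 ')': depth becomes 1
  Position 17 ')': depth becomes 0
  Position 18 '(': depth becomes 1
  Position 19 ')': depth becomes 0
  Position 20 '(': depth becomes 1
  Position 21 '(': depth becomes 2
  Position 22 ')': depth becomes 1
  Position 23 '(': depth becomes 2
  Position 24 ')': depth becomes 1
  Position 25 ')': depth becomes 0
Maximum depth reached: 2

2


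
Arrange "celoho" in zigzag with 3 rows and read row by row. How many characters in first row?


Zigzag "celoho" into 3 rows:
Placing characters:
  'c' => row 0
  'e' => row 1
  'l' => row 2
  'o' => row 1
  'h' => row 0
  'o' => row 1
Rows:
  Row 0: "ch"
  Row 1: "eoo"
  Row 2: "l"
First row length: 2

2


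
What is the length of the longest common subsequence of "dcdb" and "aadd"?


LCS of "dcdb" and "aadd"
DP table:
           a    a    d    d
      0    0    0    0    0
  d   0    0    0    1    1
  c   0    0    0    1    1
  d   0    0    0    1    2
  b   0    0    0    1    2
LCS length = dp[4][4] = 2

2


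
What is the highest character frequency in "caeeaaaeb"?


Input: caeeaaaeb
Character counts:
  'a': 4
  'b': 1
  'c': 1
  'e': 3
Maximum frequency: 4

4


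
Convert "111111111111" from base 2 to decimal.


Input: "111111111111" in base 2
Positional expansion:
  Digit '1' (value 1) x 2^11 = 2048
  Digit '1' (value 1) x 2^10 = 1024
  Digit '1' (value 1) x 2^9 = 512
  Digit '1' (value 1) x 2^8 = 256
  Digit '1' (value 1) x 2^7 = 128
  Digit '1' (value 1) x 2^6 = 64
  Digit '1' (value 1) x 2^5 = 32
  Digit '1' (value 1) x 2^4 = 16
  Digit '1' (value 1) x 2^3 = 8
  Digit '1' (value 1) x 2^2 = 4
  Digit '1' (value 1) x 2^1 = 2
  Digit '1' (value 1) x 2^0 = 1
Sum = 4095

4095


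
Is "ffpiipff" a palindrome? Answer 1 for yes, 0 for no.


Input: ffpiipff
Reversed: ffpiipff
  Compare pos 0 ('f') with pos 7 ('f'): match
  Compare pos 1 ('f') with pos 6 ('f'): match
  Compare pos 2 ('p') with pos 5 ('p'): match
  Compare pos 3 ('i') with pos 4 ('i'): match
Result: palindrome

1


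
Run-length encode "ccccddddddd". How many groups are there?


Input: ccccddddddd
Scanning for consecutive runs:
  Group 1: 'c' x 4 (positions 0-3)
  Group 2: 'd' x 7 (positions 4-10)
Total groups: 2

2


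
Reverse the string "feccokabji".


Input: feccokabji
Reading characters right to left:
  Position 9: 'i'
  Position 8: 'j'
  Position 7: 'b'
  Position 6: 'a'
  Position 5: 'k'
  Position 4: 'o'
  Position 3: 'c'
  Position 2: 'c'
  Position 1: 'e'
  Position 0: 'f'
Reversed: ijbakoccef

ijbakoccef


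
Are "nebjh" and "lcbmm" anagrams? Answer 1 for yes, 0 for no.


Strings: "nebjh", "lcbmm"
Sorted first:  behjn
Sorted second: bclmm
Differ at position 1: 'e' vs 'c' => not anagrams

0


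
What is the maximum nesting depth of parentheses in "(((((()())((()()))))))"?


Input: "(((((()())((()()))))))"
Tracking depth:
  Position 0 '(': depth becomes 1
  Position 1 '(': depth becomes 2
  Position 2 '(': depth becomes 3
  Position 3 '(': depth becomes 4
  Position 4 '(': depth becomes 5
  Position 5 '(': depth becomes 6
  Position 6 ')': depth becomes 5
  Position 7 '(': depth becomes 6
  Position 8 ')': depth becomes 5
  Position 9 ')': depth becomes 4
  Position 10 '(': depth becomes 5
  Position 11 '(': depth becomes 6
  Position 12 '(': depth becomes 7
  Position 13 ')': depth becomes 6
  Position 14 '(': depth becomes 7
  Position 15 ')': depth becomes 6
  Position 16 ')': depth becomes 5
  Position 17 ')': depth becomes 4
  Position 18 ')': depth becomes 3
  Position 19 ')': depth becomes 2
  Position 20 ')': depth becomes 1
  Position 21 ')': depth becomes 0
Maximum depth reached: 7

7


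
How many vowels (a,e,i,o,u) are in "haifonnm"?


Input: haifonnm
Checking each character:
  'h' at position 0: consonant
  'a' at position 1: vowel (running total: 1)
  'i' at position 2: vowel (running total: 2)
  'f' at position 3: consonant
  'o' at position 4: vowel (running total: 3)
  'n' at position 5: consonant
  'n' at position 6: consonant
  'm' at position 7: consonant
Total vowels: 3

3


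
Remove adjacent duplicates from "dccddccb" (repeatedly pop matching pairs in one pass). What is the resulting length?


Input: dccddccb
Stack-based adjacent duplicate removal:
  Read 'd': push. Stack: d
  Read 'c': push. Stack: dc
  Read 'c': matches stack top 'c' => pop. Stack: d
  Read 'd': matches stack top 'd' => pop. Stack: (empty)
  Read 'd': push. Stack: d
  Read 'c': push. Stack: dc
  Read 'c': matches stack top 'c' => pop. Stack: d
  Read 'b': push. Stack: db
Final stack: "db" (length 2)

2


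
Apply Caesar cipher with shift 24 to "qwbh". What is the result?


Caesar cipher: shift "qwbh" by 24
  'q' (pos 16) + 24 = pos 14 = 'o'
  'w' (pos 22) + 24 = pos 20 = 'u'
  'b' (pos 1) + 24 = pos 25 = 'z'
  'h' (pos 7) + 24 = pos 5 = 'f'
Result: ouzf

ouzf


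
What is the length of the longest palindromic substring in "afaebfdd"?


Input: "afaebfdd"
Checking substrings for palindromes:
  [0:3] "afa" (len 3) => palindrome
  [6:8] "dd" (len 2) => palindrome
Longest palindromic substring: "afa" with length 3

3


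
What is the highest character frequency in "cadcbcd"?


Input: cadcbcd
Character counts:
  'a': 1
  'b': 1
  'c': 3
  'd': 2
Maximum frequency: 3

3


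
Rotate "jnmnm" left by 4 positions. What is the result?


Input: "jnmnm", rotate left by 4
First 4 characters: "jnmn"
Remaining characters: "m"
Concatenate remaining + first: "m" + "jnmn" = "mjnmn"

mjnmn


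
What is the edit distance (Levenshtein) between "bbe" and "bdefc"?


Computing edit distance: "bbe" -> "bdefc"
DP table:
           b    d    e    f    c
      0    1    2    3    4    5
  b   1    0    1    2    3    4
  b   2    1    1    2    3    4
  e   3    2    2    1    2    3
Edit distance = dp[3][5] = 3

3


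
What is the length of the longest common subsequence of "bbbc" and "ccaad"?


LCS of "bbbc" and "ccaad"
DP table:
           c    c    a    a    d
      0    0    0    0    0    0
  b   0    0    0    0    0    0
  b   0    0    0    0    0    0
  b   0    0    0    0    0    0
  c   0    1    1    1    1    1
LCS length = dp[4][5] = 1

1


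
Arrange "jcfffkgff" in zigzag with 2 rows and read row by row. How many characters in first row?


Zigzag "jcfffkgff" into 2 rows:
Placing characters:
  'j' => row 0
  'c' => row 1
  'f' => row 0
  'f' => row 1
  'f' => row 0
  'k' => row 1
  'g' => row 0
  'f' => row 1
  'f' => row 0
Rows:
  Row 0: "jffgf"
  Row 1: "cfkf"
First row length: 5

5


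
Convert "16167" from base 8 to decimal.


Input: "16167" in base 8
Positional expansion:
  Digit '1' (value 1) x 8^4 = 4096
  Digit '6' (value 6) x 8^3 = 3072
  Digit '1' (value 1) x 8^2 = 64
  Digit '6' (value 6) x 8^1 = 48
  Digit '7' (value 7) x 8^0 = 7
Sum = 7287

7287


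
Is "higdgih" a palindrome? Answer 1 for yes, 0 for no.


Input: higdgih
Reversed: higdgih
  Compare pos 0 ('h') with pos 6 ('h'): match
  Compare pos 1 ('i') with pos 5 ('i'): match
  Compare pos 2 ('g') with pos 4 ('g'): match
Result: palindrome

1


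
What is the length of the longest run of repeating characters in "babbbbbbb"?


Input: "babbbbbbb"
Scanning for longest run:
  Position 1 ('a'): new char, reset run to 1
  Position 2 ('b'): new char, reset run to 1
  Position 3 ('b'): continues run of 'b', length=2
  Position 4 ('b'): continues run of 'b', length=3
  Position 5 ('b'): continues run of 'b', length=4
  Position 6 ('b'): continues run of 'b', length=5
  Position 7 ('b'): continues run of 'b', length=6
  Position 8 ('b'): continues run of 'b', length=7
Longest run: 'b' with length 7

7


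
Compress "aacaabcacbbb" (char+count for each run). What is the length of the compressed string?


Input: aacaabcacbbb
Runs:
  'a' x 2 => "a2"
  'c' x 1 => "c1"
  'a' x 2 => "a2"
  'b' x 1 => "b1"
  'c' x 1 => "c1"
  'a' x 1 => "a1"
  'c' x 1 => "c1"
  'b' x 3 => "b3"
Compressed: "a2c1a2b1c1a1c1b3"
Compressed length: 16

16


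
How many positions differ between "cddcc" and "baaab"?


Comparing "cddcc" and "baaab" position by position:
  Position 0: 'c' vs 'b' => DIFFER
  Position 1: 'd' vs 'a' => DIFFER
  Position 2: 'd' vs 'a' => DIFFER
  Position 3: 'c' vs 'a' => DIFFER
  Position 4: 'c' vs 'b' => DIFFER
Positions that differ: 5

5


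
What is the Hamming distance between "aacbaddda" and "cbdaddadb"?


Comparing "aacbaddda" and "cbdaddadb" position by position:
  Position 0: 'a' vs 'c' => differ
  Position 1: 'a' vs 'b' => differ
  Position 2: 'c' vs 'd' => differ
  Position 3: 'b' vs 'a' => differ
  Position 4: 'a' vs 'd' => differ
  Position 5: 'd' vs 'd' => same
  Position 6: 'd' vs 'a' => differ
  Position 7: 'd' vs 'd' => same
  Position 8: 'a' vs 'b' => differ
Total differences (Hamming distance): 7

7


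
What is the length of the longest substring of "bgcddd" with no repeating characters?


Input: "bgcddd"
Sliding window (track last position of each char):
  Position 0 ('b'): window [0,0] length 1 -- new best
  Position 1 ('g'): window [0,1] length 2 -- new best
  Position 2 ('c'): window [0,2] length 3 -- new best
  Position 3 ('d'): window [0,3] length 4 -- new best
  Position 4 ('d'): repeat (last at 3), move window start to 4
  Position 4 ('d'): window [4,4] length 1
  Position 5 ('d'): repeat (last at 4), move window start to 5
  Position 5 ('d'): window [5,5] length 1
Longest substring with no repeats: "bgcd" with length 4

4


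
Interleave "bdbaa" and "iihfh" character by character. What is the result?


Interleaving "bdbaa" and "iihfh":
  Position 0: 'b' from first, 'i' from second => "bi"
  Position 1: 'd' from first, 'i' from second => "di"
  Position 2: 'b' from first, 'h' from second => "bh"
  Position 3: 'a' from first, 'f' from second => "af"
  Position 4: 'a' from first, 'h' from second => "ah"
Result: bidibhafah

bidibhafah


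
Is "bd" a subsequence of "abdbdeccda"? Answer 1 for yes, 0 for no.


Check if "bd" is a subsequence of "abdbdeccda"
Greedy scan:
  Position 0 ('a'): no match needed
  Position 1 ('b'): matches sub[0] = 'b'
  Position 2 ('d'): matches sub[1] = 'd'
  Position 3 ('b'): no match needed
  Position 4 ('d'): no match needed
  Position 5 ('e'): no match needed
  Position 6 ('c'): no match needed
  Position 7 ('c'): no match needed
  Position 8 ('d'): no match needed
  Position 9 ('a'): no match needed
All 2 characters matched => is a subsequence

1


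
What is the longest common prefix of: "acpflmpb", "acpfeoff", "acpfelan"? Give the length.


Words: acpflmpb, acpfeoff, acpfelan
  Position 0: all 'a' => match
  Position 1: all 'c' => match
  Position 2: all 'p' => match
  Position 3: all 'f' => match
  Position 4: ('l', 'e', 'e') => mismatch, stop
LCP = "acpf" (length 4)

4


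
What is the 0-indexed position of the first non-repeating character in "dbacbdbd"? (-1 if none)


Input: dbacbdbd
Character frequencies:
  'a': 1
  'b': 3
  'c': 1
  'd': 3
Scanning left to right for freq == 1:
  Position 0 ('d'): freq=3, skip
  Position 1 ('b'): freq=3, skip
  Position 2 ('a'): unique! => answer = 2

2


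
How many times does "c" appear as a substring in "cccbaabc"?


Searching for "c" in "cccbaabc"
Scanning each position:
  Position 0: "c" => MATCH
  Position 1: "c" => MATCH
  Position 2: "c" => MATCH
  Position 3: "b" => no
  Position 4: "a" => no
  Position 5: "a" => no
  Position 6: "b" => no
  Position 7: "c" => MATCH
Total occurrences: 4

4


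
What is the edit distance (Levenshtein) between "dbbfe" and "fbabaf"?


Computing edit distance: "dbbfe" -> "fbabaf"
DP table:
           f    b    a    b    a    f
      0    1    2    3    4    5    6
  d   1    1    2    3    4    5    6
  b   2    2    1    2    3    4    5
  b   3    3    2    2    2    3    4
  f   4    3    3    3    3    3    3
  e   5    4    4    4    4    4    4
Edit distance = dp[5][6] = 4

4


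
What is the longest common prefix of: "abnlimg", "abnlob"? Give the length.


Words: abnlimg, abnlob
  Position 0: all 'a' => match
  Position 1: all 'b' => match
  Position 2: all 'n' => match
  Position 3: all 'l' => match
  Position 4: ('i', 'o') => mismatch, stop
LCP = "abnl" (length 4)

4


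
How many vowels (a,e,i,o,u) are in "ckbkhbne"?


Input: ckbkhbne
Checking each character:
  'c' at position 0: consonant
  'k' at position 1: consonant
  'b' at position 2: consonant
  'k' at position 3: consonant
  'h' at position 4: consonant
  'b' at position 5: consonant
  'n' at position 6: consonant
  'e' at position 7: vowel (running total: 1)
Total vowels: 1

1


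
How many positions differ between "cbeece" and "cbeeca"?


Comparing "cbeece" and "cbeeca" position by position:
  Position 0: 'c' vs 'c' => same
  Position 1: 'b' vs 'b' => same
  Position 2: 'e' vs 'e' => same
  Position 3: 'e' vs 'e' => same
  Position 4: 'c' vs 'c' => same
  Position 5: 'e' vs 'a' => DIFFER
Positions that differ: 1

1


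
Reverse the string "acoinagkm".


Input: acoinagkm
Reading characters right to left:
  Position 8: 'm'
  Position 7: 'k'
  Position 6: 'g'
  Position 5: 'a'
  Position 4: 'n'
  Position 3: 'i'
  Position 2: 'o'
  Position 1: 'c'
  Position 0: 'a'
Reversed: mkganioca

mkganioca


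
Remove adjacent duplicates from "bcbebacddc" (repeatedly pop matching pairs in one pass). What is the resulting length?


Input: bcbebacddc
Stack-based adjacent duplicate removal:
  Read 'b': push. Stack: b
  Read 'c': push. Stack: bc
  Read 'b': push. Stack: bcb
  Read 'e': push. Stack: bcbe
  Read 'b': push. Stack: bcbeb
  Read 'a': push. Stack: bcbeba
  Read 'c': push. Stack: bcbebac
  Read 'd': push. Stack: bcbebacd
  Read 'd': matches stack top 'd' => pop. Stack: bcbebac
  Read 'c': matches stack top 'c' => pop. Stack: bcbeba
Final stack: "bcbeba" (length 6)

6


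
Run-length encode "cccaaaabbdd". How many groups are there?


Input: cccaaaabbdd
Scanning for consecutive runs:
  Group 1: 'c' x 3 (positions 0-2)
  Group 2: 'a' x 4 (positions 3-6)
  Group 3: 'b' x 2 (positions 7-8)
  Group 4: 'd' x 2 (positions 9-10)
Total groups: 4

4


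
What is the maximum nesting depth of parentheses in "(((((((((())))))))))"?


Input: "(((((((((())))))))))"
Tracking depth:
  Position 0 '(': depth becomes 1
  Position 1 '(': depth becomes 2
  Position 2 '(': depth becomes 3
  Position 3 '(': depth becomes 4
  Position 4 '(': depth becomes 5
  Position 5 '(': depth becomes 6
  Position 6 '(': depth becomes 7
  Position 7 '(': depth becomes 8
  Position 8 '(': depth becomes 9
  Position 9 '(': depth becomes 10
  Position 10 ')': depth becomes 9
  Position 11 ')': depth becomes 8
  Position 12 ')': depth becomes 7
  Position 13 ')': depth becomes 6
  Position 14 ')': depth becomes 5
  Position 15 ')': depth becomes 4
  Position 16 ')': depth becomes 3
  Position 17 ')': depth becomes 2
  Position 18 ')': depth becomes 1
  Position 19 ')': depth becomes 0
Maximum depth reached: 10

10


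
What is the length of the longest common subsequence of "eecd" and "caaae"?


LCS of "eecd" and "caaae"
DP table:
           c    a    a    a    e
      0    0    0    0    0    0
  e   0    0    0    0    0    1
  e   0    0    0    0    0    1
  c   0    1    1    1    1    1
  d   0    1    1    1    1    1
LCS length = dp[4][5] = 1

1


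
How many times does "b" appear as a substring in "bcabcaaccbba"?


Searching for "b" in "bcabcaaccbba"
Scanning each position:
  Position 0: "b" => MATCH
  Position 1: "c" => no
  Position 2: "a" => no
  Position 3: "b" => MATCH
  Position 4: "c" => no
  Position 5: "a" => no
  Position 6: "a" => no
  Position 7: "c" => no
  Position 8: "c" => no
  Position 9: "b" => MATCH
  Position 10: "b" => MATCH
  Position 11: "a" => no
Total occurrences: 4

4


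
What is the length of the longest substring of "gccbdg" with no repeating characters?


Input: "gccbdg"
Sliding window (track last position of each char):
  Position 0 ('g'): window [0,0] length 1 -- new best
  Position 1 ('c'): window [0,1] length 2 -- new best
  Position 2 ('c'): repeat (last at 1), move window start to 2
  Position 2 ('c'): window [2,2] length 1
  Position 3 ('b'): window [2,3] length 2
  Position 4 ('d'): window [2,4] length 3 -- new best
  Position 5 ('g'): window [2,5] length 4 -- new best
Longest substring with no repeats: "cbdg" with length 4

4


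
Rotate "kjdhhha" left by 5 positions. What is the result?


Input: "kjdhhha", rotate left by 5
First 5 characters: "kjdhh"
Remaining characters: "ha"
Concatenate remaining + first: "ha" + "kjdhh" = "hakjdhh"

hakjdhh


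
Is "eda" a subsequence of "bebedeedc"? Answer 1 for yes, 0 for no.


Check if "eda" is a subsequence of "bebedeedc"
Greedy scan:
  Position 0 ('b'): no match needed
  Position 1 ('e'): matches sub[0] = 'e'
  Position 2 ('b'): no match needed
  Position 3 ('e'): no match needed
  Position 4 ('d'): matches sub[1] = 'd'
  Position 5 ('e'): no match needed
  Position 6 ('e'): no match needed
  Position 7 ('d'): no match needed
  Position 8 ('c'): no match needed
Only matched 2/3 characters => not a subsequence

0


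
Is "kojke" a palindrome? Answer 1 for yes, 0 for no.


Input: kojke
Reversed: ekjok
  Compare pos 0 ('k') with pos 4 ('e'): MISMATCH
  Compare pos 1 ('o') with pos 3 ('k'): MISMATCH
Result: not a palindrome

0


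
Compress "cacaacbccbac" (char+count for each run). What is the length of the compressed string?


Input: cacaacbccbac
Runs:
  'c' x 1 => "c1"
  'a' x 1 => "a1"
  'c' x 1 => "c1"
  'a' x 2 => "a2"
  'c' x 1 => "c1"
  'b' x 1 => "b1"
  'c' x 2 => "c2"
  'b' x 1 => "b1"
  'a' x 1 => "a1"
  'c' x 1 => "c1"
Compressed: "c1a1c1a2c1b1c2b1a1c1"
Compressed length: 20

20


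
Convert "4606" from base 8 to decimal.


Input: "4606" in base 8
Positional expansion:
  Digit '4' (value 4) x 8^3 = 2048
  Digit '6' (value 6) x 8^2 = 384
  Digit '0' (value 0) x 8^1 = 0
  Digit '6' (value 6) x 8^0 = 6
Sum = 2438

2438


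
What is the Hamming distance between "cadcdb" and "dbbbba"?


Comparing "cadcdb" and "dbbbba" position by position:
  Position 0: 'c' vs 'd' => differ
  Position 1: 'a' vs 'b' => differ
  Position 2: 'd' vs 'b' => differ
  Position 3: 'c' vs 'b' => differ
  Position 4: 'd' vs 'b' => differ
  Position 5: 'b' vs 'a' => differ
Total differences (Hamming distance): 6

6


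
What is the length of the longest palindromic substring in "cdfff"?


Input: "cdfff"
Checking substrings for palindromes:
  [2:5] "fff" (len 3) => palindrome
  [2:4] "ff" (len 2) => palindrome
  [3:5] "ff" (len 2) => palindrome
Longest palindromic substring: "fff" with length 3

3


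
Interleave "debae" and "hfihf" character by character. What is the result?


Interleaving "debae" and "hfihf":
  Position 0: 'd' from first, 'h' from second => "dh"
  Position 1: 'e' from first, 'f' from second => "ef"
  Position 2: 'b' from first, 'i' from second => "bi"
  Position 3: 'a' from first, 'h' from second => "ah"
  Position 4: 'e' from first, 'f' from second => "ef"
Result: dhefbiahef

dhefbiahef


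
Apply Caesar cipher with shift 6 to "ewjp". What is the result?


Caesar cipher: shift "ewjp" by 6
  'e' (pos 4) + 6 = pos 10 = 'k'
  'w' (pos 22) + 6 = pos 2 = 'c'
  'j' (pos 9) + 6 = pos 15 = 'p'
  'p' (pos 15) + 6 = pos 21 = 'v'
Result: kcpv

kcpv


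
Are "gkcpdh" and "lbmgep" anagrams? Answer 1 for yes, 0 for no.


Strings: "gkcpdh", "lbmgep"
Sorted first:  cdghkp
Sorted second: beglmp
Differ at position 0: 'c' vs 'b' => not anagrams

0


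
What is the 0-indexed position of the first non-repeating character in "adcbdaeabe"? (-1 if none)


Input: adcbdaeabe
Character frequencies:
  'a': 3
  'b': 2
  'c': 1
  'd': 2
  'e': 2
Scanning left to right for freq == 1:
  Position 0 ('a'): freq=3, skip
  Position 1 ('d'): freq=2, skip
  Position 2 ('c'): unique! => answer = 2

2


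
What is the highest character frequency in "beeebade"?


Input: beeebade
Character counts:
  'a': 1
  'b': 2
  'd': 1
  'e': 4
Maximum frequency: 4

4


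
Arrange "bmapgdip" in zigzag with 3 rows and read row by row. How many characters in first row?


Zigzag "bmapgdip" into 3 rows:
Placing characters:
  'b' => row 0
  'm' => row 1
  'a' => row 2
  'p' => row 1
  'g' => row 0
  'd' => row 1
  'i' => row 2
  'p' => row 1
Rows:
  Row 0: "bg"
  Row 1: "mpdp"
  Row 2: "ai"
First row length: 2

2


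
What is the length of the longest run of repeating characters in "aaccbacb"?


Input: "aaccbacb"
Scanning for longest run:
  Position 1 ('a'): continues run of 'a', length=2
  Position 2 ('c'): new char, reset run to 1
  Position 3 ('c'): continues run of 'c', length=2
  Position 4 ('b'): new char, reset run to 1
  Position 5 ('a'): new char, reset run to 1
  Position 6 ('c'): new char, reset run to 1
  Position 7 ('b'): new char, reset run to 1
Longest run: 'a' with length 2

2


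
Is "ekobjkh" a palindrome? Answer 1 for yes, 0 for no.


Input: ekobjkh
Reversed: hkjboke
  Compare pos 0 ('e') with pos 6 ('h'): MISMATCH
  Compare pos 1 ('k') with pos 5 ('k'): match
  Compare pos 2 ('o') with pos 4 ('j'): MISMATCH
Result: not a palindrome

0
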